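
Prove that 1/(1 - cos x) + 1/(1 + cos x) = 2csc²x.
LHS = [(1 + cos x) + (1 - cos x)] / [(1 - cos x)(1 + cos x)] = 2/(1 - cos²x) = 2/sin²x = 2csc²x = RHS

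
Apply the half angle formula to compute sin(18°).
sin(18°) = √((1 - cos 36°)/2) = 0.309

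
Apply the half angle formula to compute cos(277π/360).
cos(277π/360) = -√((1 + cos 277π/180)/2) = -0.749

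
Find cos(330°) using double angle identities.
cos(330°) = cos²165° - sin²165° = √3/2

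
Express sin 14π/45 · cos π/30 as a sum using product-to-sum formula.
sin 14π/45 cos π/30 = (1/2)[sin(14π/45+π/30) + sin(14π/45-π/30)]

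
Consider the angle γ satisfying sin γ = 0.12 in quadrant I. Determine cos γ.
cos γ = √(1 - sin²γ) = 0.9928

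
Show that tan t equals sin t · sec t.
RHS = sin t · (1/cos t) = sin t/cos t = tan t = LHS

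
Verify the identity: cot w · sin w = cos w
LHS = (cos w/sin w) · sin w = cos w = RHS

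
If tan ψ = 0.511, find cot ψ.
cot ψ = 1/tan ψ = 1.957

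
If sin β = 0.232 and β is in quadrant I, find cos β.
cos β = 0.9727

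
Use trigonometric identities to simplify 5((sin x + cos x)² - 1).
5((sin x + cos x)² - 1) = 5(sin(2x)) (using Pythagorean + double angle)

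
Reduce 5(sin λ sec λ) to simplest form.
5(sin λ sec λ) = 5(tan λ) (using Reciprocal + quotient)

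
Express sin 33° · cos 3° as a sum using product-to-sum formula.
sin 33° cos 3° = (1/2)[sin(33°+3°) + sin(33°-3°)]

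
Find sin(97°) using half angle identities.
sin(97°) = √((1 - cos 194°)/2) = 0.9925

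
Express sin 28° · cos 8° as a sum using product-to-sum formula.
sin 28° cos 8° = (1/2)[sin(28°+8°) + sin(28°-8°)]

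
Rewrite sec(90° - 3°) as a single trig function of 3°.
sec(90° - 3°) = csc(3°)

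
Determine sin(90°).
sin(90°) = 1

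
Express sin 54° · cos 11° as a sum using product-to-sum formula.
sin 54° cos 11° = (1/2)[sin(54°+11°) + sin(54°-11°)]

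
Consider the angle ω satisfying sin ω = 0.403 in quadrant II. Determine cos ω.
cos ω = ±√(1 - sin²ω) = -0.9152 (negative in QII)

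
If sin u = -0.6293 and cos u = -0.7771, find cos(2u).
cos(2u) = cos²u - sin²u = 0.2079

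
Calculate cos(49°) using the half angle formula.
cos(49°) = √((1 + cos 98°)/2) = 0.6561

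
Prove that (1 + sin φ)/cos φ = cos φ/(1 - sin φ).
LHS = (1 + sin φ)(1 - sin φ) / (cos φ(1 - sin φ)) = (1 - sin²φ) / (cos φ(1 - sin φ)) = cos²φ / (cos φ(1 - sin φ)) = cos φ/(1 - sin φ) = RHS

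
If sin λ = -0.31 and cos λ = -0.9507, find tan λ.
tan λ = sin λ / cos λ = 0.3261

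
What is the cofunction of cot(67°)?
cot(67°) = tan(90° - 67°) = tan(23°)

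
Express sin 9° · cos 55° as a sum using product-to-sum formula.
sin 9° cos 55° = (1/2)[sin(9°+55°) + sin(9°-55°)]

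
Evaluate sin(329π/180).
sin(329π/180) = -0.515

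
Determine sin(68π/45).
sin(68π/45) = -0.9994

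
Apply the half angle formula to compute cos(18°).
cos(18°) = √((1 + cos 36°)/2) = 0.9511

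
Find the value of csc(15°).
csc(15°) = 3.864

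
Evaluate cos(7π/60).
cos(7π/60) = 0.9336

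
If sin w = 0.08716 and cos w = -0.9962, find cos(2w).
cos(2w) = cos²w - sin²w = 0.9848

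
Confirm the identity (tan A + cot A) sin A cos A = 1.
LHS = (sin A/cos A + cos A/sin A) sin A cos A = ((sin²A + cos²A)/(sin A cos A)) · sin A cos A = sin²A + cos²A = 1 = RHS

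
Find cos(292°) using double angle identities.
cos(292°) = cos²146° - sin²146° = 0.3746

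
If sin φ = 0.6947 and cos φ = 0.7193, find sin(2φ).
sin(2φ) = 2 sin φ cos φ = 0.9994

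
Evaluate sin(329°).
sin(329°) = -0.515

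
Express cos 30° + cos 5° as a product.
cos 30° + cos 5° = 2 cos(17.5°) cos(12.5°)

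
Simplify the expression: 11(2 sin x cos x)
11(2 sin x cos x) = 11(sin(2x)) (using Double angle)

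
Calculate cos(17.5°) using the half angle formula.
cos(17.5°) = √((1 + cos 35°)/2) = 0.9537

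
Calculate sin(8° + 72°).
sin(8° + 72°) = sin 8° cos 72° + cos 8° sin 72° = 0.9848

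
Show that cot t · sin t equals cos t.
LHS = (cos t/sin t) · sin t = cos t = RHS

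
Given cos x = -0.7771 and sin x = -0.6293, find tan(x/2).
tan(x/2) = sin x / (1 + cos x) = -2.823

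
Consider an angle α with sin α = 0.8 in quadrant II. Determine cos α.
cos α = ±√(1 - sin²α) = -0.6 (negative in QII)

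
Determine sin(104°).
sin(104°) = 0.9703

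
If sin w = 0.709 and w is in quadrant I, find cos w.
cos w = 0.7052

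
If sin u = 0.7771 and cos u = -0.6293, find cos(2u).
cos(2u) = cos²u - sin²u = -0.2079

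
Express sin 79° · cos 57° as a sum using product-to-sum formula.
sin 79° cos 57° = (1/2)[sin(79°+57°) + sin(79°-57°)]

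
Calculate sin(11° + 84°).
sin(11° + 84°) = sin 11° cos 84° + cos 11° sin 84° = 0.9962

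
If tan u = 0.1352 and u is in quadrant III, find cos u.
cos u = -0.991 (using tan²u + 1 = sec²u)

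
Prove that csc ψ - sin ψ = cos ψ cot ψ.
LHS = 1/sin ψ - sin ψ = (1 - sin²ψ)/sin ψ = cos²ψ/sin ψ = cos ψ · (cos ψ/sin ψ) = cos ψ cot ψ = RHS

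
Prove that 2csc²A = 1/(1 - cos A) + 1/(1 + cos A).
RHS = [(1 + cos A) + (1 - cos A)] / [(1 - cos A)(1 + cos A)] = 2/(1 - cos²A) = 2/sin²A = 2csc²A = LHS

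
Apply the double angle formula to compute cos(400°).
cos(400°) = cos²200° - sin²200° = 0.766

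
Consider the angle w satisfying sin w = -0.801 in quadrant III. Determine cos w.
cos w = ±√(1 - sin²w) = -0.5987 (negative in QIII)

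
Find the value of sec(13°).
sec(13°) = 1.026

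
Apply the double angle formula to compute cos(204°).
cos(204°) = cos²102° - sin²102° = -0.9135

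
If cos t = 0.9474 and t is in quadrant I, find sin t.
sin t = 0.3201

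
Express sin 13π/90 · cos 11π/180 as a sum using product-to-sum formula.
sin 13π/90 cos 11π/180 = (1/2)[sin(13π/90+11π/180) + sin(13π/90-11π/180)]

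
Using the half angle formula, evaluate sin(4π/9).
sin(4π/9) = √((1 - cos 8π/9)/2) = 0.9848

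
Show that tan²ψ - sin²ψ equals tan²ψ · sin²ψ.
LHS = sin²ψ/cos²ψ - sin²ψ = sin²ψ(1/cos²ψ - 1) = sin²ψ · (1 - cos²ψ)/cos²ψ = sin²ψ · sin²ψ/cos²ψ = sin²ψ · tan²ψ = RHS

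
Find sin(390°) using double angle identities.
sin(390°) = 2 sin 195° cos 195° = 1/2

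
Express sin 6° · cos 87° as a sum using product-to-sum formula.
sin 6° cos 87° = (1/2)[sin(6°+87°) + sin(6°-87°)]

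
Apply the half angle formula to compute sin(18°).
sin(18°) = √((1 - cos 36°)/2) = 0.309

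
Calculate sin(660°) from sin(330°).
sin(660°) = 2 sin 330° cos 330° = -√3/2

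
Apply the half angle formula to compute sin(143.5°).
sin(143.5°) = √((1 - cos 287°)/2) = 0.5948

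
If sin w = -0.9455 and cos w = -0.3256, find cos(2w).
cos(2w) = cos²w - sin²w = -0.788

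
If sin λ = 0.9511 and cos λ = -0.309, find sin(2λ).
sin(2λ) = 2 sin λ cos λ = -0.5878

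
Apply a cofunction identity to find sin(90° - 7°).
sin(90° - 7°) = cos(7°) = 0.9925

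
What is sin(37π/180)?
sin(37π/180) = 0.6018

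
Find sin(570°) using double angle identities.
sin(570°) = 2 sin 285° cos 285° = -1/2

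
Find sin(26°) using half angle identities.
sin(26°) = √((1 - cos 52°)/2) = 0.4384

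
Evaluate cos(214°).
cos(214°) = -0.829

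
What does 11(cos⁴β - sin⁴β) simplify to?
11(cos⁴β - sin⁴β) = 11(cos(2β)) (using Factoring + double angle)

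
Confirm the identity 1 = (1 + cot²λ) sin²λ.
RHS = csc²λ · sin²λ = (1/sin²λ) · sin²λ = 1 = LHS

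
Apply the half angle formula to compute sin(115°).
sin(115°) = √((1 - cos 230°)/2) = 0.9063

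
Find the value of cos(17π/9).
cos(17π/9) = 0.9397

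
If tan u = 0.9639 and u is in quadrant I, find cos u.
cos u = 0.72 (using tan²u + 1 = sec²u)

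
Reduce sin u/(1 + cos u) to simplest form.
sin u/(1 + cos u) = tan(u/2) (using Half angle)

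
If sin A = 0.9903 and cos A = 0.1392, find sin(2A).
sin(2A) = 2 sin A cos A = 0.2757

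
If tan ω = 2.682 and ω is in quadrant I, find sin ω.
sin ω = 0.937 (using tan²ω + 1 = sec²ω)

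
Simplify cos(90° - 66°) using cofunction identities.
cos(90° - 66°) = sin(66°)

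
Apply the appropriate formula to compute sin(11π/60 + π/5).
sin(11π/60 + π/5) = sin 11π/60 cos π/5 + cos 11π/60 sin π/5 = 0.9336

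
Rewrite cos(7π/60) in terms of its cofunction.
cos(7π/60) = sin(π/2 - 7π/60) = sin(23π/60)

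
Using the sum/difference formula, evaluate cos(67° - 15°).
cos(67° - 15°) = cos 67° cos 15° + sin 67° sin 15° = 0.6157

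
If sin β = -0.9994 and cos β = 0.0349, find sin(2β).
sin(2β) = 2 sin β cos β = -0.06976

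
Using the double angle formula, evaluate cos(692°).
cos(692°) = cos²346° - sin²346° = 0.8829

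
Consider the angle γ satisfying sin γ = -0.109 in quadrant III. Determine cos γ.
cos γ = ±√(1 - sin²γ) = -0.994 (negative in QIII)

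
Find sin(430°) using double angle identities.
sin(430°) = 2 sin 215° cos 215° = 0.9397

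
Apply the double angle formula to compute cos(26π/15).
cos(26π/15) = cos²13π/15 - sin²13π/15 = 0.6691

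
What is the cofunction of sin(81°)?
sin(81°) = cos(90° - 81°) = cos(9°)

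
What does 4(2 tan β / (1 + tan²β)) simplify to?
4(2 tan β / (1 + tan²β)) = 4(sin(2β)) (using Double angle)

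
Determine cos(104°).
cos(104°) = -0.2419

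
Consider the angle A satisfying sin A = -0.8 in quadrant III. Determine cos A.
cos A = ±√(1 - sin²A) = -0.6 (negative in QIII)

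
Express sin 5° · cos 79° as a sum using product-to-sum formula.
sin 5° cos 79° = (1/2)[sin(5°+79°) + sin(5°-79°)]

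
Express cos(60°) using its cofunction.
cos(60°) = sin(90° - 60°) = sin(30°)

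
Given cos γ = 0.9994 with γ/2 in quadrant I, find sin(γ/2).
sin(γ/2) = ±√((1 - cos γ)/2); positive since γ/2 ∈ QI, so sin(γ/2) = 0.01732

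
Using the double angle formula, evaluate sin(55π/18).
sin(55π/18) = 2 sin 55π/36 cos 55π/36 = -0.1736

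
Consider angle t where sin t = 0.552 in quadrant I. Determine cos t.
cos t = √(1 - sin²t) = 0.8338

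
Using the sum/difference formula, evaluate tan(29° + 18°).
tan(29° + 18°) = (tan 29° + tan 18°)/(1 - tan 29° tan 18°) = 1.072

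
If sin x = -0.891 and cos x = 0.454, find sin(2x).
sin(2x) = 2 sin x cos x = -0.809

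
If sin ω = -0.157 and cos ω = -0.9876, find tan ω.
tan ω = sin ω / cos ω = 0.159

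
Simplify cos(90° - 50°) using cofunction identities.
cos(90° - 50°) = sin(50°)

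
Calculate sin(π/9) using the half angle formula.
sin(π/9) = √((1 - cos 2π/9)/2) = 0.342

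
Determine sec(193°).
sec(193°) = -1.026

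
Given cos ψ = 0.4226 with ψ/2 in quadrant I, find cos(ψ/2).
cos(ψ/2) = ±√((1 + cos ψ)/2); positive since ψ/2 ∈ QI, so cos(ψ/2) = 0.8434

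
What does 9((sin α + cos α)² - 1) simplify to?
9((sin α + cos α)² - 1) = 9(sin(2α)) (using Pythagorean + double angle)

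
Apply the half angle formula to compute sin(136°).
sin(136°) = √((1 - cos 272°)/2) = 0.6947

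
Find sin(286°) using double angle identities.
sin(286°) = 2 sin 143° cos 143° = -0.9613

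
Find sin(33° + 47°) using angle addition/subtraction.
sin(33° + 47°) = sin 33° cos 47° + cos 33° sin 47° = 0.9848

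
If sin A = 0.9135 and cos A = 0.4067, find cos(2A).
cos(2A) = cos²A - sin²A = -0.6691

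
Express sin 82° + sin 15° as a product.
sin 82° + sin 15° = 2 sin(48.5°) cos(33.5°)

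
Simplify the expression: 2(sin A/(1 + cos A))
2(sin A/(1 + cos A)) = 2(tan(A/2)) (using Half angle)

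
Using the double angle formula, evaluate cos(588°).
cos(588°) = cos²294° - sin²294° = -0.6691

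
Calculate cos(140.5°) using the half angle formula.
cos(140.5°) = -√((1 + cos 281°)/2) = -0.7716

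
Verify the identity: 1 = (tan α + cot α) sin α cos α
RHS = (sin α/cos α + cos α/sin α) sin α cos α = ((sin²α + cos²α)/(sin α cos α)) · sin α cos α = sin²α + cos²α = 1 = LHS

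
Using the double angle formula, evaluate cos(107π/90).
cos(107π/90) = cos²107π/180 - sin²107π/180 = -0.829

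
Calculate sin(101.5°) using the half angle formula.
sin(101.5°) = √((1 - cos 203°)/2) = 0.9799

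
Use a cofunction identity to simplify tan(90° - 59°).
tan(90° - 59°) = cot(59°)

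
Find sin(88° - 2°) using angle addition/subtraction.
sin(88° - 2°) = sin 88° cos 2° - cos 88° sin 2° = 0.9976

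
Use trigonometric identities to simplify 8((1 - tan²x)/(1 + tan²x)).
8((1 - tan²x)/(1 + tan²x)) = 8(cos(2x)) (using Double angle)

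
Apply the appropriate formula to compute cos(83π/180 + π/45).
cos(83π/180 + π/45) = cos 83π/180 cos π/45 - sin 83π/180 sin π/45 = 0.05234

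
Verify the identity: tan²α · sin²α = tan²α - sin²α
RHS = sin²α/cos²α - sin²α = sin²α(1/cos²α - 1) = sin²α · (1 - cos²α)/cos²α = sin²α · sin²α/cos²α = sin²α · tan²α = LHS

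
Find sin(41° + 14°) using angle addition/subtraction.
sin(41° + 14°) = sin 41° cos 14° + cos 41° sin 14° = 0.8192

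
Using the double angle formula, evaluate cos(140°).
cos(140°) = cos²70° - sin²70° = -0.766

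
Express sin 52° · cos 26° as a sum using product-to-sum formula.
sin 52° cos 26° = (1/2)[sin(52°+26°) + sin(52°-26°)]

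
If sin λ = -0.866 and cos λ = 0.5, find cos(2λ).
cos(2λ) = cos²λ - sin²λ = -0.5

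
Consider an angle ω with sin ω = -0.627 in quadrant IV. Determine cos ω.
cos ω = √(1 - sin²ω) = 0.779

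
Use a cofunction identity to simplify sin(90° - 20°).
sin(90° - 20°) = cos(20°)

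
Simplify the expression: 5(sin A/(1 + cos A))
5(sin A/(1 + cos A)) = 5(tan(A/2)) (using Half angle)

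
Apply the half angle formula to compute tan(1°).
tan(1°) = sin 2° / (1 + cos 2°) = 0.01746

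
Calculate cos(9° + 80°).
cos(9° + 80°) = cos 9° cos 80° - sin 9° sin 80° = 0.01745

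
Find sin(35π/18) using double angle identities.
sin(35π/18) = 2 sin 35π/36 cos 35π/36 = -0.1736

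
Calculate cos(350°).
cos(350°) = 0.9848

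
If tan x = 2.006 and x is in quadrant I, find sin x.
sin x = 0.895 (using tan²x + 1 = sec²x)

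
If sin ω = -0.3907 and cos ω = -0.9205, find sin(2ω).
sin(2ω) = 2 sin ω cos ω = 0.7193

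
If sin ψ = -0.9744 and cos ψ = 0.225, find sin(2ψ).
sin(2ψ) = 2 sin ψ cos ψ = -0.4385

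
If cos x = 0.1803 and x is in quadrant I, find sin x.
sin x = 0.9836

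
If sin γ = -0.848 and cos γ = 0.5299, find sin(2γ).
sin(2γ) = 2 sin γ cos γ = -0.8987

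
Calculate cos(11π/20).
cos(11π/20) = -0.1564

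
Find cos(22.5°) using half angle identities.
cos(22.5°) = √((1 + cos 45°)/2) = √(2+√2)/2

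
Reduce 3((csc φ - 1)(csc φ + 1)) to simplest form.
3((csc φ - 1)(csc φ + 1)) = 3(cot²φ) (using Diff. of squares)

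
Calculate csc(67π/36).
csc(67π/36) = -2.366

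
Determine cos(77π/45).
cos(77π/45) = 0.6157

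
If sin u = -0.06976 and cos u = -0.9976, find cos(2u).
cos(2u) = cos²u - sin²u = 0.9903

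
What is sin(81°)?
sin(81°) = 0.9877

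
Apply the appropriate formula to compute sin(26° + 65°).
sin(26° + 65°) = sin 26° cos 65° + cos 26° sin 65° = 0.9998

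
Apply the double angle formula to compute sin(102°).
sin(102°) = 2 sin 51° cos 51° = 0.9781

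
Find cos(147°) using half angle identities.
cos(147°) = -√((1 + cos 294°)/2) = -0.8387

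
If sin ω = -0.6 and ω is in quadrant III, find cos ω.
cos ω = -0.8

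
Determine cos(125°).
cos(125°) = -0.5736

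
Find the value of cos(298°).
cos(298°) = 0.4695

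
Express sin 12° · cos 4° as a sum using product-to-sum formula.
sin 12° cos 4° = (1/2)[sin(12°+4°) + sin(12°-4°)]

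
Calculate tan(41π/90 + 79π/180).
tan(41π/90 + 79π/180) = (tan 41π/90 + tan 79π/180)/(1 - tan 41π/90 tan 79π/180) = -0.3443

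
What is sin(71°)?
sin(71°) = 0.9455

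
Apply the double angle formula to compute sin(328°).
sin(328°) = 2 sin 164° cos 164° = -0.5299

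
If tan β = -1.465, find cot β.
cot β = 1/tan β = -0.6826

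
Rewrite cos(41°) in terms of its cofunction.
cos(41°) = sin(90° - 41°) = sin(49°)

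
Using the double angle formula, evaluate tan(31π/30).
tan(31π/30) = 2 tan 31π/60 / (1 - tan²31π/60) = 0.1051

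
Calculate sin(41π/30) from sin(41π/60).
sin(41π/30) = 2 sin 41π/60 cos 41π/60 = -0.9135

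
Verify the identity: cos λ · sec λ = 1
LHS = cos λ · (1/cos λ) = 1 = RHS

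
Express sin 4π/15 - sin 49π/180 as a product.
sin 4π/15 - sin 49π/180 = 2 cos(97π/360) sin(-π/360)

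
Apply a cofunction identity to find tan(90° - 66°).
tan(90° - 66°) = cot(66°) = 0.4452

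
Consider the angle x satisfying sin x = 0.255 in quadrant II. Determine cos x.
cos x = ±√(1 - sin²x) = -0.9669 (negative in QII)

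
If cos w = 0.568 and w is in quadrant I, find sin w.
sin w = 0.823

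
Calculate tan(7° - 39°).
tan(7° - 39°) = (tan 7° - tan 39°)/(1 + tan 7° tan 39°) = -0.6249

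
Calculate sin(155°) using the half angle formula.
sin(155°) = √((1 - cos 310°)/2) = 0.4226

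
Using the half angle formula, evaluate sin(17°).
sin(17°) = √((1 - cos 34°)/2) = 0.2924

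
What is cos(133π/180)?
cos(133π/180) = -0.682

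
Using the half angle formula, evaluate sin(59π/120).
sin(59π/120) = √((1 - cos 59π/60)/2) = 0.9997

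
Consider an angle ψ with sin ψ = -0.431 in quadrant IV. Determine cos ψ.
cos ψ = √(1 - sin²ψ) = 0.9024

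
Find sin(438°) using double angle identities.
sin(438°) = 2 sin 219° cos 219° = 0.9781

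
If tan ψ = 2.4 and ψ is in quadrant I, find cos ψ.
cos ψ = 0.3846 (using tan²ψ + 1 = sec²ψ)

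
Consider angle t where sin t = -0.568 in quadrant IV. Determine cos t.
cos t = √(1 - sin²t) = 0.823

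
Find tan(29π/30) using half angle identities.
tan(29π/30) = sin 29π/15 / (1 + cos 29π/15) = -0.1051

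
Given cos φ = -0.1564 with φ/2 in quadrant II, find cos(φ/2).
cos(φ/2) = ±√((1 + cos φ)/2); negative since φ/2 ∈ QII, so cos(φ/2) = -0.6495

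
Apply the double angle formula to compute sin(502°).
sin(502°) = 2 sin 251° cos 251° = 0.6157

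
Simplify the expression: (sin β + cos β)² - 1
(sin β + cos β)² - 1 = sin(2β) (using Pythagorean + double angle)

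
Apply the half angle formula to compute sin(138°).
sin(138°) = √((1 - cos 276°)/2) = 0.6691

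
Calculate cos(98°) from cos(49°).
cos(98°) = cos²49° - sin²49° = -0.1392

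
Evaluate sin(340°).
sin(340°) = -0.342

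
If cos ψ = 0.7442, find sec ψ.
sec ψ = 1/cos ψ = 1.344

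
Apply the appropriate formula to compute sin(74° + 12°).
sin(74° + 12°) = sin 74° cos 12° + cos 74° sin 12° = 0.9976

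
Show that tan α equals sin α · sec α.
RHS = sin α · (1/cos α) = sin α/cos α = tan α = LHS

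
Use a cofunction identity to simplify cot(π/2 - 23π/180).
cot(π/2 - 23π/180) = tan(23π/180)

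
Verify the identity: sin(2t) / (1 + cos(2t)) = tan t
LHS = 2 sin t cos t / (2cos²t) = sin t/cos t = tan t = RHS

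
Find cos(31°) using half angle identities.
cos(31°) = √((1 + cos 62°)/2) = 0.8572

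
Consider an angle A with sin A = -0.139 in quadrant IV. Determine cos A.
cos A = √(1 - sin²A) = 0.9903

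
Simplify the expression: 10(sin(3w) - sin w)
10(sin(3w) - sin w) = 10(2 cos(2w) sin w) (using Sum-to-product)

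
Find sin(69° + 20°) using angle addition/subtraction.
sin(69° + 20°) = sin 69° cos 20° + cos 69° sin 20° = 0.9998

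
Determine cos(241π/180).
cos(241π/180) = -0.4848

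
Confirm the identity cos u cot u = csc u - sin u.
RHS = 1/sin u - sin u = (1 - sin²u)/sin u = cos²u/sin u = cos u · (cos u/sin u) = cos u cot u = LHS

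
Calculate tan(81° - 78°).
tan(81° - 78°) = (tan 81° - tan 78°)/(1 + tan 81° tan 78°) = 0.05241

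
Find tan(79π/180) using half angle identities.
tan(79π/180) = sin 79π/90 / (1 + cos 79π/90) = 5.145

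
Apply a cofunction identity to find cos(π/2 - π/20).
cos(π/2 - π/20) = sin(π/20) = 0.1564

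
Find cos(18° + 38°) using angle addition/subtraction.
cos(18° + 38°) = cos 18° cos 38° - sin 18° sin 38° = 0.5592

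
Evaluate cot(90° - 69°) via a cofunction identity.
cot(90° - 69°) = tan(69°) = 2.605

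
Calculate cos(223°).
cos(223°) = -0.7314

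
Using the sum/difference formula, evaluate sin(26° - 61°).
sin(26° - 61°) = sin 26° cos 61° - cos 26° sin 61° = -0.5736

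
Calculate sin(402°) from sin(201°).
sin(402°) = 2 sin 201° cos 201° = 0.6691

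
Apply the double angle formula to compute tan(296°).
tan(296°) = 2 tan 148° / (1 - tan²148°) = -2.05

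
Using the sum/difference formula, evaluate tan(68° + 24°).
tan(68° + 24°) = (tan 68° + tan 24°)/(1 - tan 68° tan 24°) = -28.64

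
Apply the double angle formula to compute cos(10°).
cos(10°) = 2cos²5° - 1 = 0.9848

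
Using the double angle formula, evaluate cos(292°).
cos(292°) = cos²146° - sin²146° = 0.3746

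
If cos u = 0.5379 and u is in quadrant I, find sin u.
sin u = 0.843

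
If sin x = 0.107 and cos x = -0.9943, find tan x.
tan x = sin x / cos x = -0.1076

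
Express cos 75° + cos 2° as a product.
cos 75° + cos 2° = 2 cos(38.5°) cos(36.5°)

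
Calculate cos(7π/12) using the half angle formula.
cos(7π/12) = -√((1 + cos 7π/6)/2) = -(√6-√2)/4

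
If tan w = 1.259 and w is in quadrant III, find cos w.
cos w = -0.622 (using tan²w + 1 = sec²w)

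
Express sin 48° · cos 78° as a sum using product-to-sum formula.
sin 48° cos 78° = (1/2)[sin(48°+78°) + sin(48°-78°)]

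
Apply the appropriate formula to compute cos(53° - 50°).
cos(53° - 50°) = cos 53° cos 50° + sin 53° sin 50° = 0.9986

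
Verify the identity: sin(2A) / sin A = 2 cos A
LHS = 2 sin A cos A / sin A = 2 cos A = RHS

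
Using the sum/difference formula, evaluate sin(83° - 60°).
sin(83° - 60°) = sin 83° cos 60° - cos 83° sin 60° = 0.3907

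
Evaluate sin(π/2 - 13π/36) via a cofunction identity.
sin(π/2 - 13π/36) = cos(13π/36) = 0.4226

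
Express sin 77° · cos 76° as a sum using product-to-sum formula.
sin 77° cos 76° = (1/2)[sin(77°+76°) + sin(77°-76°)]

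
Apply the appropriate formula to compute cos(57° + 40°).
cos(57° + 40°) = cos 57° cos 40° - sin 57° sin 40° = -0.1219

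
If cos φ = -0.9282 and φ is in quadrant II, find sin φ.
sin φ = 0.3721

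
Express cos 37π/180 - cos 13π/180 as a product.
cos 37π/180 - cos 13π/180 = -2 sin(5π/36) sin(π/15)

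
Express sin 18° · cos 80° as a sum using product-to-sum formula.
sin 18° cos 80° = (1/2)[sin(18°+80°) + sin(18°-80°)]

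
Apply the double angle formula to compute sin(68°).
sin(68°) = 2 sin 34° cos 34° = 0.9272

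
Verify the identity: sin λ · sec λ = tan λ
LHS = sin λ · (1/cos λ) = sin λ/cos λ = tan λ = RHS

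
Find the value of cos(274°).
cos(274°) = 0.06976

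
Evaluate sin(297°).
sin(297°) = -0.891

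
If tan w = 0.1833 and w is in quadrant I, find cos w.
cos w = 0.9836 (using tan²w + 1 = sec²w)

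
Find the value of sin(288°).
sin(288°) = -0.9511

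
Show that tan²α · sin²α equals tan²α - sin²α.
RHS = sin²α/cos²α - sin²α = sin²α(1/cos²α - 1) = sin²α · (1 - cos²α)/cos²α = sin²α · sin²α/cos²α = sin²α · tan²α = LHS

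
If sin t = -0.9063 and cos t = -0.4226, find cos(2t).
cos(2t) = cos²t - sin²t = -0.6428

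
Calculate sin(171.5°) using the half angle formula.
sin(171.5°) = √((1 - cos 343°)/2) = 0.1478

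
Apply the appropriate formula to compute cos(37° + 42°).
cos(37° + 42°) = cos 37° cos 42° - sin 37° sin 42° = 0.1908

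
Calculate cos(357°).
cos(357°) = 0.9986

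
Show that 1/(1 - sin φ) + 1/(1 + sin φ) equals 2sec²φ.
LHS = [(1 + sin φ) + (1 - sin φ)] / [(1 - sin φ)(1 + sin φ)] = 2/(1 - sin²φ) = 2/cos²φ = 2sec²φ = RHS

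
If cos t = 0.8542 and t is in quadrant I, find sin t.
sin t = 0.5199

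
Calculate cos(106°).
cos(106°) = -0.2756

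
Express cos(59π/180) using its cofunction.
cos(59π/180) = sin(π/2 - 59π/180) = sin(31π/180)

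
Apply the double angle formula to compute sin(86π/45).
sin(86π/45) = 2 sin 43π/45 cos 43π/45 = -0.2756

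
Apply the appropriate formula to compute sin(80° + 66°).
sin(80° + 66°) = sin 80° cos 66° + cos 80° sin 66° = 0.5592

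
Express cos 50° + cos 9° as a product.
cos 50° + cos 9° = 2 cos(29.5°) cos(20.5°)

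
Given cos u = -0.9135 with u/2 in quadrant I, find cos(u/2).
cos(u/2) = ±√((1 + cos u)/2); positive since u/2 ∈ QI, so cos(u/2) = 0.208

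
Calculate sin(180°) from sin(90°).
sin(180°) = 2 sin 90° cos 90° = 0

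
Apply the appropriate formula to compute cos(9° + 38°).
cos(9° + 38°) = cos 9° cos 38° - sin 9° sin 38° = 0.682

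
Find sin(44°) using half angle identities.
sin(44°) = √((1 - cos 88°)/2) = 0.6947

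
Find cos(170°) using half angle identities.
cos(170°) = -√((1 + cos 340°)/2) = -0.9848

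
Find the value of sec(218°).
sec(218°) = -1.269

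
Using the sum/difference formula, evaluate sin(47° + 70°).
sin(47° + 70°) = sin 47° cos 70° + cos 47° sin 70° = 0.891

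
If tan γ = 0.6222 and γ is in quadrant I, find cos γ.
cos γ = 0.8491 (using tan²γ + 1 = sec²γ)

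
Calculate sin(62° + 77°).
sin(62° + 77°) = sin 62° cos 77° + cos 62° sin 77° = 0.6561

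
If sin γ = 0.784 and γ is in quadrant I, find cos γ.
cos γ = 0.6208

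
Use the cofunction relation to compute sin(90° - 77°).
sin(90° - 77°) = cos(77°) = 0.225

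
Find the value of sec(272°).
sec(272°) = 28.65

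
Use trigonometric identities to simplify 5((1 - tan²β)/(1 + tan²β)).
5((1 - tan²β)/(1 + tan²β)) = 5(cos(2β)) (using Double angle)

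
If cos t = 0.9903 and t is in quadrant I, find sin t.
sin t = 0.1389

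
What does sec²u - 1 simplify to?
sec²u - 1 = tan²u (using Pythagorean identity)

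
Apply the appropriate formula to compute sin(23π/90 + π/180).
sin(23π/90 + π/180) = sin 23π/90 cos π/180 + cos 23π/90 sin π/180 = 0.7314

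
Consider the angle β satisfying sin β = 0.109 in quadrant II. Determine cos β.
cos β = ±√(1 - sin²β) = -0.994 (negative in QII)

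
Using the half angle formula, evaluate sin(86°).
sin(86°) = √((1 - cos 172°)/2) = 0.9976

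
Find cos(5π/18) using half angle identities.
cos(5π/18) = √((1 + cos 5π/9)/2) = 0.6428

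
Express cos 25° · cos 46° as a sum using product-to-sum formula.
cos 25° cos 46° = (1/2)[cos(25°-46°) + cos(25°+46°)]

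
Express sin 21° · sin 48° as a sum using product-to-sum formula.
sin 21° sin 48° = (1/2)[cos(21°-48°) - cos(21°+48°)]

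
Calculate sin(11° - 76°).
sin(11° - 76°) = sin 11° cos 76° - cos 11° sin 76° = -0.9063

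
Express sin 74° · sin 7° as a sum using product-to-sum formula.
sin 74° sin 7° = (1/2)[cos(74°-7°) - cos(74°+7°)]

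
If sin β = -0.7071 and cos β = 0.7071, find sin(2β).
sin(2β) = 2 sin β cos β = -1.0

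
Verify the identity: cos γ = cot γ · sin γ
RHS = (cos γ/sin γ) · sin γ = cos γ = LHS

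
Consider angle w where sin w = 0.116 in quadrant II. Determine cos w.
cos w = ±√(1 - sin²w) = -0.9932 (negative in QII)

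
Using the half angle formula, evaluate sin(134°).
sin(134°) = √((1 - cos 268°)/2) = 0.7193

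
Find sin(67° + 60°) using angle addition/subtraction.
sin(67° + 60°) = sin 67° cos 60° + cos 67° sin 60° = 0.7986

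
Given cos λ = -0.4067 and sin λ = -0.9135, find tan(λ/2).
tan(λ/2) = sin λ / (1 + cos λ) = -1.54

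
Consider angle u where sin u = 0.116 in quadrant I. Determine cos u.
cos u = √(1 - sin²u) = 0.9932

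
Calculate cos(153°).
cos(153°) = -0.891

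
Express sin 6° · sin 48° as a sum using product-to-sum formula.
sin 6° sin 48° = (1/2)[cos(6°-48°) - cos(6°+48°)]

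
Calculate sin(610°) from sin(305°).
sin(610°) = 2 sin 305° cos 305° = -0.9397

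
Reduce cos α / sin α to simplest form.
cos α / sin α = cot α (using Quotient identity)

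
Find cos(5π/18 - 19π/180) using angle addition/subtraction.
cos(5π/18 - 19π/180) = cos 5π/18 cos 19π/180 + sin 5π/18 sin 19π/180 = 0.8572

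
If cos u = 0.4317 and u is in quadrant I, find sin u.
sin u = 0.902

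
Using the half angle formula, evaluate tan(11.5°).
tan(11.5°) = sin 23° / (1 + cos 23°) = 0.2035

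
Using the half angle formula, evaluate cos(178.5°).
cos(178.5°) = -√((1 + cos 357°)/2) = -0.9997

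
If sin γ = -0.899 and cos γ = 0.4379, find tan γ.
tan γ = sin γ / cos γ = -2.053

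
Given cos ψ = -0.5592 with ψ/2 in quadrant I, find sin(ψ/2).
sin(ψ/2) = ±√((1 - cos ψ)/2); positive since ψ/2 ∈ QI, so sin(ψ/2) = 0.8829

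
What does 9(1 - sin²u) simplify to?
9(1 - sin²u) = 9(cos²u) (using Pythagorean identity)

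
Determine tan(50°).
tan(50°) = 1.192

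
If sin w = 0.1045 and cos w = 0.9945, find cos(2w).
cos(2w) = cos²w - sin²w = 0.9781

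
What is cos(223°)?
cos(223°) = -0.7314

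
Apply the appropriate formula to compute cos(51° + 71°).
cos(51° + 71°) = cos 51° cos 71° - sin 51° sin 71° = -0.5299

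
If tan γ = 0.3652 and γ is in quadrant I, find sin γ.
sin γ = 0.343 (using tan²γ + 1 = sec²γ)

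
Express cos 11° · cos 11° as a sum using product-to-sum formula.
cos 11° cos 11° = (1/2)[cos(11°-11°) + cos(11°+11°)]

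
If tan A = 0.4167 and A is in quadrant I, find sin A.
sin A = 0.3846 (using tan²A + 1 = sec²A)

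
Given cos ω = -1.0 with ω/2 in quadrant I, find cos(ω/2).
cos(ω/2) = ±√((1 + cos ω)/2); positive since ω/2 ∈ QI, so cos(ω/2) = 0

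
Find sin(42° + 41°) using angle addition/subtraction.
sin(42° + 41°) = sin 42° cos 41° + cos 42° sin 41° = 0.9925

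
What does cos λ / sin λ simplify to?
cos λ / sin λ = cot λ (using Quotient identity)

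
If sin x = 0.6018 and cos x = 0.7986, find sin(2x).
sin(2x) = 2 sin x cos x = 0.9612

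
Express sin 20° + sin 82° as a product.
sin 20° + sin 82° = 2 sin(51°) cos(-31°)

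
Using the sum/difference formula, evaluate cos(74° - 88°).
cos(74° - 88°) = cos 74° cos 88° + sin 74° sin 88° = 0.9703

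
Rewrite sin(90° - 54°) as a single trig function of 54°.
sin(90° - 54°) = cos(54°)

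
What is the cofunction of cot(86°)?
cot(86°) = tan(90° - 86°) = tan(4°)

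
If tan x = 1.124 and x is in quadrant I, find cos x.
cos x = 0.6647 (using tan²x + 1 = sec²x)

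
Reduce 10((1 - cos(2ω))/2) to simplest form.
10((1 - cos(2ω))/2) = 10(sin²ω) (using Power reduction)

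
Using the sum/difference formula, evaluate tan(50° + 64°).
tan(50° + 64°) = (tan 50° + tan 64°)/(1 - tan 50° tan 64°) = -2.246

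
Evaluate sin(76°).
sin(76°) = 0.9703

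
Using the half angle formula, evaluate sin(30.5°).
sin(30.5°) = √((1 - cos 61°)/2) = 0.5075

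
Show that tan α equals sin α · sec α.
RHS = sin α · (1/cos α) = sin α/cos α = tan α = LHS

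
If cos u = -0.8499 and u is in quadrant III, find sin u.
sin u = -0.5269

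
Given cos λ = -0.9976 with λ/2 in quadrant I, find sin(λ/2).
sin(λ/2) = ±√((1 - cos λ)/2); positive since λ/2 ∈ QI, so sin(λ/2) = 0.9994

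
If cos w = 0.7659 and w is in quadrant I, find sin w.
sin w = 0.643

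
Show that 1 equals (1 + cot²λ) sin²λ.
RHS = csc²λ · sin²λ = (1/sin²λ) · sin²λ = 1 = LHS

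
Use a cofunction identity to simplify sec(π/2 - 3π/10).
sec(π/2 - 3π/10) = csc(3π/10)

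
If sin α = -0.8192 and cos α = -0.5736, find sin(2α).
sin(2α) = 2 sin α cos α = 0.9398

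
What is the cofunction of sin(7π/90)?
sin(7π/90) = cos(π/2 - 7π/90) = cos(19π/45)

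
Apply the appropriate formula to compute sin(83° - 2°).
sin(83° - 2°) = sin 83° cos 2° - cos 83° sin 2° = 0.9877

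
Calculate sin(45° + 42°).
sin(45° + 42°) = sin 45° cos 42° + cos 45° sin 42° = 0.9986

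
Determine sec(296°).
sec(296°) = 2.281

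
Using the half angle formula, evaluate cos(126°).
cos(126°) = -√((1 + cos 252°)/2) = -0.5878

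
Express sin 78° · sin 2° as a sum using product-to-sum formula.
sin 78° sin 2° = (1/2)[cos(78°-2°) - cos(78°+2°)]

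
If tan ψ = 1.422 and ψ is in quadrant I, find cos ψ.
cos ψ = 0.5752 (using tan²ψ + 1 = sec²ψ)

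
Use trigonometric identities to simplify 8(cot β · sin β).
8(cot β · sin β) = 8(cos β) (using Quotient identity)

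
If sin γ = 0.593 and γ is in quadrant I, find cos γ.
cos γ = 0.8052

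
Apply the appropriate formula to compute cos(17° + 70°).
cos(17° + 70°) = cos 17° cos 70° - sin 17° sin 70° = 0.05234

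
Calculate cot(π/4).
cot(π/4) = 1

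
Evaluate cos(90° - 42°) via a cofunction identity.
cos(90° - 42°) = sin(42°) = 0.6691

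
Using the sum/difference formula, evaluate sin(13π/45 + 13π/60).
sin(13π/45 + 13π/60) = sin 13π/45 cos 13π/60 + cos 13π/45 sin 13π/60 = 0.9998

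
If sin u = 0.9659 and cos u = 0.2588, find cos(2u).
cos(2u) = cos²u - sin²u = -0.866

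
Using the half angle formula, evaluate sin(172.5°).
sin(172.5°) = √((1 - cos 345°)/2) = 0.1305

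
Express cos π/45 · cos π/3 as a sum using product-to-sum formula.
cos π/45 cos π/3 = (1/2)[cos(π/45-π/3) + cos(π/45+π/3)]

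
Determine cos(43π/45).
cos(43π/45) = -0.9903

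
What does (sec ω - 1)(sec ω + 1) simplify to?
(sec ω - 1)(sec ω + 1) = tan²ω (using Diff. of squares)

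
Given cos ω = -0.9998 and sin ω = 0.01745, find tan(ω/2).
tan(ω/2) = sin ω / (1 + cos ω) = 87.25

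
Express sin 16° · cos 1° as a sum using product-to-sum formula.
sin 16° cos 1° = (1/2)[sin(16°+1°) + sin(16°-1°)]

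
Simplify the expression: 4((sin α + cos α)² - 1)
4((sin α + cos α)² - 1) = 4(sin(2α)) (using Pythagorean + double angle)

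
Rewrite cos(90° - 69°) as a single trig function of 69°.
cos(90° - 69°) = sin(69°)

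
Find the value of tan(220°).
tan(220°) = 0.8391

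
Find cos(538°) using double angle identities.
cos(538°) = cos²269° - sin²269° = -0.9994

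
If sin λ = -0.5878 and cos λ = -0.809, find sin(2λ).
sin(2λ) = 2 sin λ cos λ = 0.9511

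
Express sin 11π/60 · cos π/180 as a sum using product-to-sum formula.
sin 11π/60 cos π/180 = (1/2)[sin(11π/60+π/180) + sin(11π/60-π/180)]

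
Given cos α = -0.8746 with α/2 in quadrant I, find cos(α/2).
cos(α/2) = ±√((1 + cos α)/2); positive since α/2 ∈ QI, so cos(α/2) = 0.2504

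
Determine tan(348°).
tan(348°) = -0.2126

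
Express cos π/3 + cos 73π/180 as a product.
cos π/3 + cos 73π/180 = 2 cos(133π/360) cos(-13π/360)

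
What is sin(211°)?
sin(211°) = -0.515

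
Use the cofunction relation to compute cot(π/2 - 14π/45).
cot(π/2 - 14π/45) = tan(14π/45) = 1.483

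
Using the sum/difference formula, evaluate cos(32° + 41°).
cos(32° + 41°) = cos 32° cos 41° - sin 32° sin 41° = 0.2924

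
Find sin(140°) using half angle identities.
sin(140°) = √((1 - cos 280°)/2) = 0.6428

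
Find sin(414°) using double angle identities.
sin(414°) = 2 sin 207° cos 207° = 0.809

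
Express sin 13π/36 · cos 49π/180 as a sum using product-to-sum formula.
sin 13π/36 cos 49π/180 = (1/2)[sin(13π/36+49π/180) + sin(13π/36-49π/180)]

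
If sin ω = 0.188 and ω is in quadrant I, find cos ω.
cos ω = 0.9822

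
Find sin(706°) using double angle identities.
sin(706°) = 2 sin 353° cos 353° = -0.2419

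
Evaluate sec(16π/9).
sec(16π/9) = 1.305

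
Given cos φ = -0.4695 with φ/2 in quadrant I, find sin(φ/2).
sin(φ/2) = ±√((1 - cos φ)/2); positive since φ/2 ∈ QI, so sin(φ/2) = 0.8572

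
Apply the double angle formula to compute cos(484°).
cos(484°) = cos²242° - sin²242° = -0.5592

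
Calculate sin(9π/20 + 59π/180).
sin(9π/20 + 59π/180) = sin 9π/20 cos 59π/180 + cos 9π/20 sin 59π/180 = 0.6428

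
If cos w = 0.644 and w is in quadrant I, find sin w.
sin w = 0.765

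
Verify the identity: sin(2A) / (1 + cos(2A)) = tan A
LHS = 2 sin A cos A / (2cos²A) = sin A/cos A = tan A = RHS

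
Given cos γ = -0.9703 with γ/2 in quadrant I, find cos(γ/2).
cos(γ/2) = ±√((1 + cos γ)/2); positive since γ/2 ∈ QI, so cos(γ/2) = 0.1219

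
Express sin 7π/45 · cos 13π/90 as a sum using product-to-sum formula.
sin 7π/45 cos 13π/90 = (1/2)[sin(7π/45+13π/90) + sin(7π/45-13π/90)]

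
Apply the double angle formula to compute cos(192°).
cos(192°) = cos²96° - sin²96° = -0.9781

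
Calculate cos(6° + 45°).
cos(6° + 45°) = cos 6° cos 45° - sin 6° sin 45° = 0.6293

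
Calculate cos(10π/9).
cos(10π/9) = -0.9397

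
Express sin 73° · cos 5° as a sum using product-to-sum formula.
sin 73° cos 5° = (1/2)[sin(73°+5°) + sin(73°-5°)]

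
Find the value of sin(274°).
sin(274°) = -0.9976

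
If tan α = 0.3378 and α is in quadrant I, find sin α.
sin α = 0.32 (using tan²α + 1 = sec²α)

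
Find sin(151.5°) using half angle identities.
sin(151.5°) = √((1 - cos 303°)/2) = 0.4772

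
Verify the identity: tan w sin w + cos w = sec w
LHS = sin²w/cos w + cos w = (sin²w + cos²w)/cos w = 1/cos w = sec w = RHS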